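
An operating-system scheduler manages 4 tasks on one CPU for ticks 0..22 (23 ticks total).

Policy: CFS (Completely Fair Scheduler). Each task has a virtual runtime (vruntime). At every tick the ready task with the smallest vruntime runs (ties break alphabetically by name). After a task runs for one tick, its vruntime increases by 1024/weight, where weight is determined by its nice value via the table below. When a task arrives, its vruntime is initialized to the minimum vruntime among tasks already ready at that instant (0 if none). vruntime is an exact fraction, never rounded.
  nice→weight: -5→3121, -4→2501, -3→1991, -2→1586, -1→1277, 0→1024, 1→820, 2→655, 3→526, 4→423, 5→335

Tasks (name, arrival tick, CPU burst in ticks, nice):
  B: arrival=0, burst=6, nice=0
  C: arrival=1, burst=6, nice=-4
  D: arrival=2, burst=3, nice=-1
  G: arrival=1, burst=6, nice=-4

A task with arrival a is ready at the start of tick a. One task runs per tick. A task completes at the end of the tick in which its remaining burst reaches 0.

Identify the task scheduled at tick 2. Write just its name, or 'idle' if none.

t=0: vr[B=0] → run B
t=1: vr[B=1 C=1 G=1] → run B
t=2: vr[B=2 C=1 D=1 G=1] → run C
t=3: vr[B=2 C=3525/2501 D=1 G=1] → run D
t=4: vr[B=2 C=3525/2501 D=2301/1277 G=1] → run G
t=5: vr[B=2 C=3525/2501 D=2301/1277 G=3525/2501] → run C
t=6: vr[B=2 C=4549/2501 D=2301/1277 G=3525/2501] → run G
t=7: vr[B=2 C=4549/2501 D=2301/1277 G=4549/2501] → run D
t=8: vr[B=2 C=4549/2501 D=3325/1277 G=4549/2501] → run C
t=9: vr[B=2 C=5573/2501 D=3325/1277 G=4549/2501] → run G
t=10: vr[B=2 C=5573/2501 D=3325/1277 G=5573/2501] → run B
t=11: vr[B=3 C=5573/2501 D=3325/1277 G=5573/2501] → run C
t=12: vr[B=3 C=6597/2501 D=3325/1277 G=5573/2501] → run G
t=13: vr[B=3 C=6597/2501 D=3325/1277 G=6597/2501] → run D
t=14: vr[B=3 C=6597/2501 G=6597/2501] → run C
t=15: vr[B=3 C=7621/2501 G=6597/2501] → run G
t=16: vr[B=3 C=7621/2501 G=7621/2501] → run B
t=17: vr[B=4 C=7621/2501 G=7621/2501] → run C
t=18: vr[B=4 G=7621/2501] → run G
t=19: vr[B=4] → run B
t=20: vr[B=5] → run B
t=21: (idle)
t=22: (idle)

running at tick 2 = C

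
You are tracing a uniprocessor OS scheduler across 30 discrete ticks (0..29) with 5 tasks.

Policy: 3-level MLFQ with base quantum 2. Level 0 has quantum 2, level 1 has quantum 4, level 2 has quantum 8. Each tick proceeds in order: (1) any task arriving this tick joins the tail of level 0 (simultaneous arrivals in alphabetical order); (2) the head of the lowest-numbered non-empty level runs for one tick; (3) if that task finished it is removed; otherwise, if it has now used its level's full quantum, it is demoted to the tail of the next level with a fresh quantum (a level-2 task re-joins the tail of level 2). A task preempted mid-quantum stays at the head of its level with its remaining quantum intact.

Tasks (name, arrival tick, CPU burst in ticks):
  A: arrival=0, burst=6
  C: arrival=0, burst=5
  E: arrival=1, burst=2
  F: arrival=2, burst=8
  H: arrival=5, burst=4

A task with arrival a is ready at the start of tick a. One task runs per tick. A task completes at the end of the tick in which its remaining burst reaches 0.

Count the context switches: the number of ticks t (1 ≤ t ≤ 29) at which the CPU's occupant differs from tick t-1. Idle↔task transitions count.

t=0: L0/L1/L2 = AC/-/- → run A
t=1: L0/L1/L2 = ACE/-/- → run A
t=2: L0/L1/L2 = CEF/A/- → run C
t=3: L0/L1/L2 = CEF/A/- → run C
t=4: L0/L1/L2 = EF/AC/- → run E
t=5: L0/L1/L2 = EFH/AC/- → run E
t=6: L0/L1/L2 = FH/AC/- → run F
t=7: L0/L1/L2 = FH/AC/- → run F
t=8: L0/L1/L2 = H/ACF/- → run H
t=9: L0/L1/L2 = H/ACF/- → run H
t=10: L0/L1/L2 = -/ACFH/- → run A
t=11: L0/L1/L2 = -/ACFH/- → run A
t=12: L0/L1/L2 = -/ACFH/- → run A
t=13: L0/L1/L2 = -/ACFH/- → run A
t=14: L0/L1/L2 = -/CFH/- → run C
t=15: L0/L1/L2 = -/CFH/- → run C
t=16: L0/L1/L2 = -/CFH/- → run C
t=17: L0/L1/L2 = -/FH/- → run F
t=18: L0/L1/L2 = -/FH/- → run F
t=19: L0/L1/L2 = -/FH/- → run F
t=20: L0/L1/L2 = -/FH/- → run F
t=21: L0/L1/L2 = -/H/F → run H
t=22: L0/L1/L2 = -/H/F → run H
t=23: L0/L1/L2 = -/-/F → run F
t=24: L0/L1/L2 = -/-/F → run F
t=25: (idle)
t=26: (idle)
t=27: (idle)
t=28: (idle)
t=29: (idle)

context switches = 10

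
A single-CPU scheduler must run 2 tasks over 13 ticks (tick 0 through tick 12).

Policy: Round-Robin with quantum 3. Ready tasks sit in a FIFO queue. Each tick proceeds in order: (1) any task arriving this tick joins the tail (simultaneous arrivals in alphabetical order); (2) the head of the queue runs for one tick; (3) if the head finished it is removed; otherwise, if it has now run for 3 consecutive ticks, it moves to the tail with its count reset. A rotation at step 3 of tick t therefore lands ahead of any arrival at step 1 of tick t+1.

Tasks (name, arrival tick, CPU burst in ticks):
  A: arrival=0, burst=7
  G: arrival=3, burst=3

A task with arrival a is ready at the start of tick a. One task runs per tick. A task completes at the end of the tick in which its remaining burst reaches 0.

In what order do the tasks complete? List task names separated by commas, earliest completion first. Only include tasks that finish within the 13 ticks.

completion order = G, A

t=0: queue=[A] q_used=0 → run A
t=1: queue=[A] q_used=1 → run A
t=2: queue=[A] q_used=2 → run A
t=3: queue=[A,G] q_used=0 → run A
t=4: queue=[A,G] q_used=1 → run A
t=5: queue=[A,G] q_used=2 → run A
t=6: queue=[G,A] q_used=0 → run G
t=7: queue=[G,A] q_used=1 → run G
t=8: queue=[G,A] q_used=2 → run G
t=9: queue=[A] q_used=0 → run A
t=10: (idle)
t=11: (idle)
t=12: (idle)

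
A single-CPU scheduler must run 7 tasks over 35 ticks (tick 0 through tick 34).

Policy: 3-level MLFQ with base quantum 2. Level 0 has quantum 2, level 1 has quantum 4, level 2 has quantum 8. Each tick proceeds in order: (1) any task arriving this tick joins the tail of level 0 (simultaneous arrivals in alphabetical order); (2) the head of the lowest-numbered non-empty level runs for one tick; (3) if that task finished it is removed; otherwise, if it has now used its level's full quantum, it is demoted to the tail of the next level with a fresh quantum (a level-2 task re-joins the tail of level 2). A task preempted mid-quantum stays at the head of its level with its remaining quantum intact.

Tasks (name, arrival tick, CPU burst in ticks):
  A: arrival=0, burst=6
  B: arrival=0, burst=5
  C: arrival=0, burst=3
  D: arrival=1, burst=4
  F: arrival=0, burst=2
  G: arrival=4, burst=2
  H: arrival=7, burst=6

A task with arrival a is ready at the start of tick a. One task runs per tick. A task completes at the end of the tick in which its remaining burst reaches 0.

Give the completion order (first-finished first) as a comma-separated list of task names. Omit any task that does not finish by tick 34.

completion order = F, G, A, B, C, D, H

t=0: L0/L1/L2 = ABCF/-/- → run A
t=1: L0/L1/L2 = ABCFD/-/- → run A
t=2: L0/L1/L2 = BCFD/A/- → run B
t=3: L0/L1/L2 = BCFD/A/- → run B
t=4: L0/L1/L2 = CFDG/AB/- → run C
t=5: L0/L1/L2 = CFDG/AB/- → run C
t=6: L0/L1/L2 = FDG/ABC/- → run F
t=7: L0/L1/L2 = FDGH/ABC/- → run F
t=8: L0/L1/L2 = DGH/ABC/- → run D
t=9: L0/L1/L2 = DGH/ABC/- → run D
t=10: L0/L1/L2 = GH/ABCD/- → run G
t=11: L0/L1/L2 = GH/ABCD/- → run G
t=12: L0/L1/L2 = H/ABCD/- → run H
t=13: L0/L1/L2 = H/ABCD/- → run H
t=14: L0/L1/L2 = -/ABCDH/- → run A
t=15: L0/L1/L2 = -/ABCDH/- → run A
t=16: L0/L1/L2 = -/ABCDH/- → run A
t=17: L0/L1/L2 = -/ABCDH/- → run A
t=18: L0/L1/L2 = -/BCDH/- → run B
t=19: L0/L1/L2 = -/BCDH/- → run B
t=20: L0/L1/L2 = -/BCDH/- → run B
t=21: L0/L1/L2 = -/CDH/- → run C
t=22: L0/L1/L2 = -/DH/- → run D
t=23: L0/L1/L2 = -/DH/- → run D
t=24: L0/L1/L2 = -/H/- → run H
t=25: L0/L1/L2 = -/H/- → run H
t=26: L0/L1/L2 = -/H/- → run H
t=27: L0/L1/L2 = -/H/- → run H
t=28: (idle)
t=29: (idle)
t=30: (idle)
t=31: (idle)
t=32: (idle)
t=33: (idle)
t=34: (idle)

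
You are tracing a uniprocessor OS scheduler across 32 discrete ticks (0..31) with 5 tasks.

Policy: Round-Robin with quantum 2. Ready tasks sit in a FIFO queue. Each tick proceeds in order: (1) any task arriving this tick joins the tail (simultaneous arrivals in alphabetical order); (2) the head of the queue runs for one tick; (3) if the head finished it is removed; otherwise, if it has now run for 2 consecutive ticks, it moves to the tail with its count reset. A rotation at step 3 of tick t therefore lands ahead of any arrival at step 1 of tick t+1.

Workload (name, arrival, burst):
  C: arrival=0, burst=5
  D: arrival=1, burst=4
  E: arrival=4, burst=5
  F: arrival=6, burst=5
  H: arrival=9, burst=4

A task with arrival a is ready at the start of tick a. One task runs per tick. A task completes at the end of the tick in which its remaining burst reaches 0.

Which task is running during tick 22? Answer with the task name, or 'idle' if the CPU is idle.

t=0: queue=[C] q_used=0 → run C
t=1: queue=[C,D] q_used=1 → run C
t=2: queue=[D,C] q_used=0 → run D
t=3: queue=[D,C] q_used=1 → run D
t=4: queue=[C,D,E] q_used=0 → run C
t=5: queue=[C,D,E] q_used=1 → run C
t=6: queue=[D,E,C,F] q_used=0 → run D
t=7: queue=[D,E,C,F] q_used=1 → run D
t=8: queue=[E,C,F] q_used=0 → run E
t=9: queue=[E,C,F,H] q_used=1 → run E
t=10: queue=[C,F,H,E] q_used=0 → run C
t=11: queue=[F,H,E] q_used=0 → run F
t=12: queue=[F,H,E] q_used=1 → run F
t=13: queue=[H,E,F] q_used=0 → run H
t=14: queue=[H,E,F] q_used=1 → run H
t=15: queue=[E,F,H] q_used=0 → run E
t=16: queue=[E,F,H] q_used=1 → run E
t=17: queue=[F,H,E] q_used=0 → run F
t=18: queue=[F,H,E] q_used=1 → run F
t=19: queue=[H,E,F] q_used=0 → run H
t=20: queue=[H,E,F] q_used=1 → run H
t=21: queue=[E,F] q_used=0 → run E
t=22: queue=[F] q_used=0 → run F
t=23: (idle)
t=24: (idle)
t=25: (idle)
t=26: (idle)
t=27: (idle)
t=28: (idle)
t=29: (idle)
t=30: (idle)
t=31: (idle)

running at tick 22 = F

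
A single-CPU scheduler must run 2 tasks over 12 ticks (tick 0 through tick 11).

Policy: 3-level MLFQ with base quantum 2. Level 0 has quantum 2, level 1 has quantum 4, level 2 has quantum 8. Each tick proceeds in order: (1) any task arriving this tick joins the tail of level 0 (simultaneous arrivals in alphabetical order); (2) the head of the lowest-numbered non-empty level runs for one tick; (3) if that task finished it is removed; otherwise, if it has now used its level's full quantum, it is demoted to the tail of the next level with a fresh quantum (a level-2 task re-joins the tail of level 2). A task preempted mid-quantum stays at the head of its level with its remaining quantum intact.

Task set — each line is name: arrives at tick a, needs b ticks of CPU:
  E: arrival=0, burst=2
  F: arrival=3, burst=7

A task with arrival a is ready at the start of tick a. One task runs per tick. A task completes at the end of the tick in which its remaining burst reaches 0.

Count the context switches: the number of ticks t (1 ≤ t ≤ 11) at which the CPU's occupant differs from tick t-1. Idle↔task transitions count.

context switches = 3

t=0: L0/L1/L2 = E/-/- → run E
t=1: L0/L1/L2 = E/-/- → run E
t=2: (idle)
t=3: L0/L1/L2 = F/-/- → run F
t=4: L0/L1/L2 = F/-/- → run F
t=5: L0/L1/L2 = -/F/- → run F
t=6: L0/L1/L2 = -/F/- → run F
t=7: L0/L1/L2 = -/F/- → run F
t=8: L0/L1/L2 = -/F/- → run F
t=9: L0/L1/L2 = -/-/F → run F
t=10: (idle)
t=11: (idle)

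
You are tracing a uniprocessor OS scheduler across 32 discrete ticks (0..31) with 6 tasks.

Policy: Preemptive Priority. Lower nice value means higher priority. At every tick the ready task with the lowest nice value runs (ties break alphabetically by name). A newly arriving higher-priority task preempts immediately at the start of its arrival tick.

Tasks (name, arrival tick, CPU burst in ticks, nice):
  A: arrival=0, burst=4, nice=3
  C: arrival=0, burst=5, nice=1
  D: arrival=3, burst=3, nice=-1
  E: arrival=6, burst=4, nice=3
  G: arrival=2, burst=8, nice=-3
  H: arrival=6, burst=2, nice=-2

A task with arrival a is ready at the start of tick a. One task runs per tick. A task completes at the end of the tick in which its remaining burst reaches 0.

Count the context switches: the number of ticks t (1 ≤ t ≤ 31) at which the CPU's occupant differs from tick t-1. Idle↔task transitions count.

context switches = 7

t=0: ready={A,C} → run C
t=1: ready={A,C} → run C
t=2: ready={A,C,G} → run G
t=3: ready={A,C,D,G} → run G
t=4: ready={A,C,D,G} → run G
t=5: ready={A,C,D,G} → run G
t=6: ready={A,C,D,E,G,H} → run G
t=7: ready={A,C,D,E,G,H} → run G
t=8: ready={A,C,D,E,G,H} → run G
t=9: ready={A,C,D,E,G,H} → run G
t=10: ready={A,C,D,E,H} → run H
t=11: ready={A,C,D,E,H} → run H
t=12: ready={A,C,D,E} → run D
t=13: ready={A,C,D,E} → run D
t=14: ready={A,C,D,E} → run D
t=15: ready={A,C,E} → run C
t=16: ready={A,C,E} → run C
t=17: ready={A,C,E} → run C
t=18: ready={A,E} → run A
t=19: ready={A,E} → run A
t=20: ready={A,E} → run A
t=21: ready={A,E} → run A
t=22: ready={E} → run E
t=23: ready={E} → run E
t=24: ready={E} → run E
t=25: ready={E} → run E
t=26: (idle)
t=27: (idle)
t=28: (idle)
t=29: (idle)
t=30: (idle)
t=31: (idle)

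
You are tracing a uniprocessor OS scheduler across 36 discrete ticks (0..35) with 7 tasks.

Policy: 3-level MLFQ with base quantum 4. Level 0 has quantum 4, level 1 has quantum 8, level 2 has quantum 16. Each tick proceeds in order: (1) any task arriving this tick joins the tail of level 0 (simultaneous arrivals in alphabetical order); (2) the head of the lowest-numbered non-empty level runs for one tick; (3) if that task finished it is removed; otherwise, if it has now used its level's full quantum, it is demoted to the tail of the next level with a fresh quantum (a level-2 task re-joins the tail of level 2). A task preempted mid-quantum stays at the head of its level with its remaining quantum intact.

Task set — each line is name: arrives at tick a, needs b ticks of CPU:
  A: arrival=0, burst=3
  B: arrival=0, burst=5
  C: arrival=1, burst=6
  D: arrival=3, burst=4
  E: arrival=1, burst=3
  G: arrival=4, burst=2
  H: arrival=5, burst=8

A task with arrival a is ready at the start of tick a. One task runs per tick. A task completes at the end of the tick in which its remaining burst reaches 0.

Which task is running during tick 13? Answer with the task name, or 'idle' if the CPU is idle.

t=0: L0/L1/L2 = AB/-/- → run A
t=1: L0/L1/L2 = ABCE/-/- → run A
t=2: L0/L1/L2 = ABCE/-/- → run A
t=3: L0/L1/L2 = BCED/-/- → run B
t=4: L0/L1/L2 = BCEDG/-/- → run B
t=5: L0/L1/L2 = BCEDGH/-/- → run B
t=6: L0/L1/L2 = BCEDGH/-/- → run B
t=7: L0/L1/L2 = CEDGH/B/- → run C
t=8: L0/L1/L2 = CEDGH/B/- → run C
t=9: L0/L1/L2 = CEDGH/B/- → run C
t=10: L0/L1/L2 = CEDGH/B/- → run C
t=11: L0/L1/L2 = EDGH/BC/- → run E
t=12: L0/L1/L2 = EDGH/BC/- → run E
t=13: L0/L1/L2 = EDGH/BC/- → run E
t=14: L0/L1/L2 = DGH/BC/- → run D
t=15: L0/L1/L2 = DGH/BC/- → run D
t=16: L0/L1/L2 = DGH/BC/- → run D
t=17: L0/L1/L2 = DGH/BC/- → run D
t=18: L0/L1/L2 = GH/BC/- → run G
t=19: L0/L1/L2 = GH/BC/- → run G
t=20: L0/L1/L2 = H/BC/- → run H
t=21: L0/L1/L2 = H/BC/- → run H
t=22: L0/L1/L2 = H/BC/- → run H
t=23: L0/L1/L2 = H/BC/- → run H
t=24: L0/L1/L2 = -/BCH/- → run B
t=25: L0/L1/L2 = -/CH/- → run C
t=26: L0/L1/L2 = -/CH/- → run C
t=27: L0/L1/L2 = -/H/- → run H
t=28: L0/L1/L2 = -/H/- → run H
t=29: L0/L1/L2 = -/H/- → run H
t=30: L0/L1/L2 = -/H/- → run H
t=31: (idle)
t=32: (idle)
t=33: (idle)
t=34: (idle)
t=35: (idle)

running at tick 13 = E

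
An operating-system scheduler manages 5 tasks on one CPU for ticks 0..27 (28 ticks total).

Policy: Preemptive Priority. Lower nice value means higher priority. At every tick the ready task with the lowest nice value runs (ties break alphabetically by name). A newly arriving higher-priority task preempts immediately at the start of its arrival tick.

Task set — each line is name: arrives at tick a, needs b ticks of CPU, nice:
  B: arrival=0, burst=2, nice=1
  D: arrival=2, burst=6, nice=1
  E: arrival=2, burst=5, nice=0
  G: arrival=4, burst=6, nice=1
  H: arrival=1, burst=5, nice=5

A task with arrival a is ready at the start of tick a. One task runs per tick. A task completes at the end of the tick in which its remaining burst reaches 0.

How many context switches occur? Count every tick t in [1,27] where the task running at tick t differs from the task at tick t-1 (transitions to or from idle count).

t=0: ready={B} → run B
t=1: ready={B,H} → run B
t=2: ready={D,E,H} → run E
t=3: ready={D,E,H} → run E
t=4: ready={D,E,G,H} → run E
t=5: ready={D,E,G,H} → run E
t=6: ready={D,E,G,H} → run E
t=7: ready={D,G,H} → run D
t=8: ready={D,G,H} → run D
t=9: ready={D,G,H} → run D
t=10: ready={D,G,H} → run D
t=11: ready={D,G,H} → run D
t=12: ready={D,G,H} → run D
t=13: ready={G,H} → run G
t=14: ready={G,H} → run G
t=15: ready={G,H} → run G
t=16: ready={G,H} → run G
t=17: ready={G,H} → run G
t=18: ready={G,H} → run G
t=19: ready={H} → run H
t=20: ready={H} → run H
t=21: ready={H} → run H
t=22: ready={H} → run H
t=23: ready={H} → run H
t=24: (idle)
t=25: (idle)
t=26: (idle)
t=27: (idle)

context switches = 5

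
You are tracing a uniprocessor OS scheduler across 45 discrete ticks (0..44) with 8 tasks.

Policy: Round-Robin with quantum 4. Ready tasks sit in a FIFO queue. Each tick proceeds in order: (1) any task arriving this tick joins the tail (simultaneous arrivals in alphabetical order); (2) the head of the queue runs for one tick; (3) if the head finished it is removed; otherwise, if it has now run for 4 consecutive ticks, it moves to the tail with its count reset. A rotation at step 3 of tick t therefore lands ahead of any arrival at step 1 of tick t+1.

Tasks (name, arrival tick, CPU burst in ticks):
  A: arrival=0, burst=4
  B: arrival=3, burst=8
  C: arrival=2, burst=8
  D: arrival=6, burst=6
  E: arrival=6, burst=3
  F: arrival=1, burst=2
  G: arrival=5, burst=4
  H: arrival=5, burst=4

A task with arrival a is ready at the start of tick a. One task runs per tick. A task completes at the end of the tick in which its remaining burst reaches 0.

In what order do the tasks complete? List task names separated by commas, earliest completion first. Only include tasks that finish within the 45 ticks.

t=0: queue=[A] q_used=0 → run A
t=1: queue=[A,F] q_used=1 → run A
t=2: queue=[A,F,C] q_used=2 → run A
t=3: queue=[A,F,C,B] q_used=3 → run A
t=4: queue=[F,C,B] q_used=0 → run F
t=5: queue=[F,C,B,G,H] q_used=1 → run F
t=6: queue=[C,B,G,H,D,E] q_used=0 → run C
t=7: queue=[C,B,G,H,D,E] q_used=1 → run C
t=8: queue=[C,B,G,H,D,E] q_used=2 → run C
t=9: queue=[C,B,G,H,D,E] q_used=3 → run C
t=10: queue=[B,G,H,D,E,C] q_used=0 → run B
t=11: queue=[B,G,H,D,E,C] q_used=1 → run B
t=12: queue=[B,G,H,D,E,C] q_used=2 → run B
t=13: queue=[B,G,H,D,E,C] q_used=3 → run B
t=14: queue=[G,H,D,E,C,B] q_used=0 → run G
t=15: queue=[G,H,D,E,C,B] q_used=1 → run G
t=16: queue=[G,H,D,E,C,B] q_used=2 → run G
t=17: queue=[G,H,D,E,C,B] q_used=3 → run G
t=18: queue=[H,D,E,C,B] q_used=0 → run H
t=19: queue=[H,D,E,C,B] q_used=1 → run H
t=20: queue=[H,D,E,C,B] q_used=2 → run H
t=21: queue=[H,D,E,C,B] q_used=3 → run H
t=22: queue=[D,E,C,B] q_used=0 → run D
t=23: queue=[D,E,C,B] q_used=1 → run D
t=24: queue=[D,E,C,B] q_used=2 → run D
t=25: queue=[D,E,C,B] q_used=3 → run D
t=26: queue=[E,C,B,D] q_used=0 → run E
t=27: queue=[E,C,B,D] q_used=1 → run E
t=28: queue=[E,C,B,D] q_used=2 → run E
t=29: queue=[C,B,D] q_used=0 → run C
t=30: queue=[C,B,D] q_used=1 → run C
t=31: queue=[C,B,D] q_used=2 → run C
t=32: queue=[C,B,D] q_used=3 → run C
t=33: queue=[B,D] q_used=0 → run B
t=34: queue=[B,D] q_used=1 → run B
t=35: queue=[B,D] q_used=2 → run B
t=36: queue=[B,D] q_used=3 → run B
t=37: queue=[D] q_used=0 → run D
t=38: queue=[D] q_used=1 → run D
t=39: (idle)
t=40: (idle)
t=41: (idle)
t=42: (idle)
t=43: (idle)
t=44: (idle)

completion order = A, F, G, H, E, C, B, D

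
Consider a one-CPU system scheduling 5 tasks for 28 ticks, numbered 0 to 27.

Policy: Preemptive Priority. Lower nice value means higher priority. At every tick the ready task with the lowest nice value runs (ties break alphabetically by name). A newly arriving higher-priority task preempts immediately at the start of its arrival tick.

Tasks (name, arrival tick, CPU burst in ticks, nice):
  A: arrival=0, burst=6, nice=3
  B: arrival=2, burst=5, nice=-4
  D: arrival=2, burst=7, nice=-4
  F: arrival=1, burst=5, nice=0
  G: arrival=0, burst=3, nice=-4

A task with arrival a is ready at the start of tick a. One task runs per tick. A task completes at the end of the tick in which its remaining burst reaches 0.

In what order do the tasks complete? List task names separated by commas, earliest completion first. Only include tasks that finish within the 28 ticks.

t=0: ready={A,G} → run G
t=1: ready={A,F,G} → run G
t=2: ready={A,B,D,F,G} → run B
t=3: ready={A,B,D,F,G} → run B
t=4: ready={A,B,D,F,G} → run B
t=5: ready={A,B,D,F,G} → run B
t=6: ready={A,B,D,F,G} → run B
t=7: ready={A,D,F,G} → run D
t=8: ready={A,D,F,G} → run D
t=9: ready={A,D,F,G} → run D
t=10: ready={A,D,F,G} → run D
t=11: ready={A,D,F,G} → run D
t=12: ready={A,D,F,G} → run D
t=13: ready={A,D,F,G} → run D
t=14: ready={A,F,G} → run G
t=15: ready={A,F} → run F
t=16: ready={A,F} → run F
t=17: ready={A,F} → run F
t=18: ready={A,F} → run F
t=19: ready={A,F} → run F
t=20: ready={A} → run A
t=21: ready={A} → run A
t=22: ready={A} → run A
t=23: ready={A} → run A
t=24: ready={A} → run A
t=25: ready={A} → run A
t=26: (idle)
t=27: (idle)

completion order = B, D, G, F, A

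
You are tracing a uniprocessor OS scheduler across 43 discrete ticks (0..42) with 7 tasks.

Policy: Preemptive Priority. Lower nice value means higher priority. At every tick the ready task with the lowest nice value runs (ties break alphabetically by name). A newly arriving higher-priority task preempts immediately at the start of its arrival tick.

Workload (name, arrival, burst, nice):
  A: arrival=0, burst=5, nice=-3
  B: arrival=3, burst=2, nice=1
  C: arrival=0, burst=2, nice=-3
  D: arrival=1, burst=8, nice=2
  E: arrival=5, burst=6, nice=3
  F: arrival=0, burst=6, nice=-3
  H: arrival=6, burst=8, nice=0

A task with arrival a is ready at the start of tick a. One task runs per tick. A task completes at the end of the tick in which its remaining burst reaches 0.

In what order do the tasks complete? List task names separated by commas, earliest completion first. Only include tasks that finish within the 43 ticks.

completion order = A, C, F, H, B, D, E

t=0: ready={A,C,F} → run A
t=1: ready={A,C,D,F} → run A
t=2: ready={A,C,D,F} → run A
t=3: ready={A,B,C,D,F} → run A
t=4: ready={A,B,C,D,F} → run A
t=5: ready={B,C,D,E,F} → run C
t=6: ready={B,C,D,E,F,H} → run C
t=7: ready={B,D,E,F,H} → run F
t=8: ready={B,D,E,F,H} → run F
t=9: ready={B,D,E,F,H} → run F
t=10: ready={B,D,E,F,H} → run F
t=11: ready={B,D,E,F,H} → run F
t=12: ready={B,D,E,F,H} → run F
t=13: ready={B,D,E,H} → run H
t=14: ready={B,D,E,H} → run H
t=15: ready={B,D,E,H} → run H
t=16: ready={B,D,E,H} → run H
t=17: ready={B,D,E,H} → run H
t=18: ready={B,D,E,H} → run H
t=19: ready={B,D,E,H} → run H
t=20: ready={B,D,E,H} → run H
t=21: ready={B,D,E} → run B
t=22: ready={B,D,E} → run B
t=23: ready={D,E} → run D
t=24: ready={D,E} → run D
t=25: ready={D,E} → run D
t=26: ready={D,E} → run D
t=27: ready={D,E} → run D
t=28: ready={D,E} → run D
t=29: ready={D,E} → run D
t=30: ready={D,E} → run D
t=31: ready={E} → run E
t=32: ready={E} → run E
t=33: ready={E} → run E
t=34: ready={E} → run E
t=35: ready={E} → run E
t=36: ready={E} → run E
t=37: (idle)
t=38: (idle)
t=39: (idle)
t=40: (idle)
t=41: (idle)
t=42: (idle)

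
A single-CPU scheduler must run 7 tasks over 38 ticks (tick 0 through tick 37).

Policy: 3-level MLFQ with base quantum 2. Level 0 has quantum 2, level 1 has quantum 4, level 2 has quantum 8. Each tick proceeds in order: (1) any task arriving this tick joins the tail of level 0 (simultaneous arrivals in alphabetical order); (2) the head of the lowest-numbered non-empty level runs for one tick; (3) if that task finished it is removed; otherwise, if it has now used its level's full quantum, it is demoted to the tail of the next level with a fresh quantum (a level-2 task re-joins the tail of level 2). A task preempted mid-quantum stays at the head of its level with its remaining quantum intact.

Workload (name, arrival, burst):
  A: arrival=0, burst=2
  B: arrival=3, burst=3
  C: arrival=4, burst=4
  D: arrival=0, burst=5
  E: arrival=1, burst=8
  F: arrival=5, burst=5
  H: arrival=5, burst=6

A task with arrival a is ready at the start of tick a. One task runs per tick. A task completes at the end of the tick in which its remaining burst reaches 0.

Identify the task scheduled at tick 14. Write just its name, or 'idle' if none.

running at tick 14 = D

t=0: L0/L1/L2 = AD/-/- → run A
t=1: L0/L1/L2 = ADE/-/- → run A
t=2: L0/L1/L2 = DE/-/- → run D
t=3: L0/L1/L2 = DEB/-/- → run D
t=4: L0/L1/L2 = EBC/D/- → run E
t=5: L0/L1/L2 = EBCFH/D/- → run E
t=6: L0/L1/L2 = BCFH/DE/- → run B
t=7: L0/L1/L2 = BCFH/DE/- → run B
t=8: L0/L1/L2 = CFH/DEB/- → run C
t=9: L0/L1/L2 = CFH/DEB/- → run C
t=10: L0/L1/L2 = FH/DEBC/- → run F
t=11: L0/L1/L2 = FH/DEBC/- → run F
t=12: L0/L1/L2 = H/DEBCF/- → run H
t=13: L0/L1/L2 = H/DEBCF/- → run H
t=14: L0/L1/L2 = -/DEBCFH/- → run D
t=15: L0/L1/L2 = -/DEBCFH/- → run D
t=16: L0/L1/L2 = -/DEBCFH/- → run D
t=17: L0/L1/L2 = -/EBCFH/- → run E
t=18: L0/L1/L2 = -/EBCFH/- → run E
t=19: L0/L1/L2 = -/EBCFH/- → run E
t=20: L0/L1/L2 = -/EBCFH/- → run E
t=21: L0/L1/L2 = -/BCFH/E → run B
t=22: L0/L1/L2 = -/CFH/E → run C
t=23: L0/L1/L2 = -/CFH/E → run C
t=24: L0/L1/L2 = -/FH/E → run F
t=25: L0/L1/L2 = -/FH/E → run F
t=26: L0/L1/L2 = -/FH/E → run F
t=27: L0/L1/L2 = -/H/E → run H
t=28: L0/L1/L2 = -/H/E → run H
t=29: L0/L1/L2 = -/H/E → run H
t=30: L0/L1/L2 = -/H/E → run H
t=31: L0/L1/L2 = -/-/E → run E
t=32: L0/L1/L2 = -/-/E → run E
t=33: (idle)
t=34: (idle)
t=35: (idle)
t=36: (idle)
t=37: (idle)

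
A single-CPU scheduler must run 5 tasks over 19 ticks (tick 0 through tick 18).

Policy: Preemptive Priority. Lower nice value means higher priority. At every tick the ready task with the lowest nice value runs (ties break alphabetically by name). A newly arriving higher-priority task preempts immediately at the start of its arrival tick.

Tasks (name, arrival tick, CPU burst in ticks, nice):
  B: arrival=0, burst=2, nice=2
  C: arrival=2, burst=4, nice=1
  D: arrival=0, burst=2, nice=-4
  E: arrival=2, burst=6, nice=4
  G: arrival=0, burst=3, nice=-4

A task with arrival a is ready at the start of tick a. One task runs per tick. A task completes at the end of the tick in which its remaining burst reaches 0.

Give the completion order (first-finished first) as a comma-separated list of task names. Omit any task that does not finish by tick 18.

t=0: ready={B,D,G} → run D
t=1: ready={B,D,G} → run D
t=2: ready={B,C,E,G} → run G
t=3: ready={B,C,E,G} → run G
t=4: ready={B,C,E,G} → run G
t=5: ready={B,C,E} → run C
t=6: ready={B,C,E} → run C
t=7: ready={B,C,E} → run C
t=8: ready={B,C,E} → run C
t=9: ready={B,E} → run B
t=10: ready={B,E} → run B
t=11: ready={E} → run E
t=12: ready={E} → run E
t=13: ready={E} → run E
t=14: ready={E} → run E
t=15: ready={E} → run E
t=16: ready={E} → run E
t=17: (idle)
t=18: (idle)

completion order = D, G, C, B, E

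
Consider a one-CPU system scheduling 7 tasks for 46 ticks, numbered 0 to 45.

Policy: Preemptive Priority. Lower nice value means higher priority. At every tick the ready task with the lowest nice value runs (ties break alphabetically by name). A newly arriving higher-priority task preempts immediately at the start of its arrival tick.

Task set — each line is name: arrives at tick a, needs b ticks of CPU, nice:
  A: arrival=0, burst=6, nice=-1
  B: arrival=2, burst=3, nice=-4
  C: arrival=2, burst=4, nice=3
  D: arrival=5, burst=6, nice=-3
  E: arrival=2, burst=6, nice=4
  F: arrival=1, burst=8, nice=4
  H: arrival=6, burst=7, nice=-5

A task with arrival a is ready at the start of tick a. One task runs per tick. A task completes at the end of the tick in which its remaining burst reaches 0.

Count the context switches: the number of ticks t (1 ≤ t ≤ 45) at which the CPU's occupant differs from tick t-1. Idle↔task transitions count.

t=0: ready={A} → run A
t=1: ready={A,F} → run A
t=2: ready={A,B,C,E,F} → run B
t=3: ready={A,B,C,E,F} → run B
t=4: ready={A,B,C,E,F} → run B
t=5: ready={A,C,D,E,F} → run D
t=6: ready={A,C,D,E,F,H} → run H
t=7: ready={A,C,D,E,F,H} → run H
t=8: ready={A,C,D,E,F,H} → run H
t=9: ready={A,C,D,E,F,H} → run H
t=10: ready={A,C,D,E,F,H} → run H
t=11: ready={A,C,D,E,F,H} → run H
t=12: ready={A,C,D,E,F,H} → run H
t=13: ready={A,C,D,E,F} → run D
t=14: ready={A,C,D,E,F} → run D
t=15: ready={A,C,D,E,F} → run D
t=16: ready={A,C,D,E,F} → run D
t=17: ready={A,C,D,E,F} → run D
t=18: ready={A,C,E,F} → run A
t=19: ready={A,C,E,F} → run A
t=20: ready={A,C,E,F} → run A
t=21: ready={A,C,E,F} → run A
t=22: ready={C,E,F} → run C
t=23: ready={C,E,F} → run C
t=24: ready={C,E,F} → run C
t=25: ready={C,E,F} → run C
t=26: ready={E,F} → run E
t=27: ready={E,F} → run E
t=28: ready={E,F} → run E
t=29: ready={E,F} → run E
t=30: ready={E,F} → run E
t=31: ready={E,F} → run E
t=32: ready={F} → run F
t=33: ready={F} → run F
t=34: ready={F} → run F
t=35: ready={F} → run F
t=36: ready={F} → run F
t=37: ready={F} → run F
t=38: ready={F} → run F
t=39: ready={F} → run F
t=40: (idle)
t=41: (idle)
t=42: (idle)
t=43: (idle)
t=44: (idle)
t=45: (idle)

context switches = 9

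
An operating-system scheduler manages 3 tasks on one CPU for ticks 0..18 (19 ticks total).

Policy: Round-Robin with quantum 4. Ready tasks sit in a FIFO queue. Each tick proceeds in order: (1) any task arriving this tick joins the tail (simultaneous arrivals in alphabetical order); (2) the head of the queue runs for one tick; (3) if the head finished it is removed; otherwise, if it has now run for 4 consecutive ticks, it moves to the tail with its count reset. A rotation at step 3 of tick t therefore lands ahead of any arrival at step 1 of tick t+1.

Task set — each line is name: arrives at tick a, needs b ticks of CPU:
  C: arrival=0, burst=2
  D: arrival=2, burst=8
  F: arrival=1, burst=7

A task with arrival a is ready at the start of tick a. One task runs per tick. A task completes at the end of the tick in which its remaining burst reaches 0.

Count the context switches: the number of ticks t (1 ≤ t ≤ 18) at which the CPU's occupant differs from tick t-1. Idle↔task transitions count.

t=0: queue=[C] q_used=0 → run C
t=1: queue=[C,F] q_used=1 → run C
t=2: queue=[F,D] q_used=0 → run F
t=3: queue=[F,D] q_used=1 → run F
t=4: queue=[F,D] q_used=2 → run F
t=5: queue=[F,D] q_used=3 → run F
t=6: queue=[D,F] q_used=0 → run D
t=7: queue=[D,F] q_used=1 → run D
t=8: queue=[D,F] q_used=2 → run D
t=9: queue=[D,F] q_used=3 → run D
t=10: queue=[F,D] q_used=0 → run F
t=11: queue=[F,D] q_used=1 → run F
t=12: queue=[F,D] q_used=2 → run F
t=13: queue=[D] q_used=0 → run D
t=14: queue=[D] q_used=1 → run D
t=15: queue=[D] q_used=2 → run D
t=16: queue=[D] q_used=3 → run D
t=17: (idle)
t=18: (idle)

context switches = 5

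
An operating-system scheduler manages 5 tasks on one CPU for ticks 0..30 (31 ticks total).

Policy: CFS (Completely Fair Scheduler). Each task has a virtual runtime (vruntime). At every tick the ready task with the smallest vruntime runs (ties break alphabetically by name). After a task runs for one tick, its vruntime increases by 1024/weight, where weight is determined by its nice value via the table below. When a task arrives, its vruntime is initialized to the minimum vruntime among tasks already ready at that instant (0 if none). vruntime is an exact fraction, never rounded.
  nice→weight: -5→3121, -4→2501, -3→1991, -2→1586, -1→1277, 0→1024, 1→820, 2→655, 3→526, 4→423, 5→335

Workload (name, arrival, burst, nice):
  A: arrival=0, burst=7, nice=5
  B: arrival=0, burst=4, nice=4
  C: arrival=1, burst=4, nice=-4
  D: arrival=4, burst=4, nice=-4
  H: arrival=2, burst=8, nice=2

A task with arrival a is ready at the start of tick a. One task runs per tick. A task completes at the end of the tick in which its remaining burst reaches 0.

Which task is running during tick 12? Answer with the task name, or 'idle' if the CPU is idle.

running at tick 12 = B

t=0: vr[A=0 B=0] → run A
t=1: vr[A=1024/335 B=0 C=0] → run B
t=2: vr[A=1024/335 B=1024/423 C=0 H=0] → run C
t=3: vr[A=1024/335 B=1024/423 C=1024/2501 H=0] → run H
t=4: vr[A=1024/335 B=1024/423 C=1024/2501 D=1024/2501 H=1024/655] → run C
t=5: vr[A=1024/335 B=1024/423 C=2048/2501 D=1024/2501 H=1024/655] → run D
t=6: vr[A=1024/335 B=1024/423 C=2048/2501 D=2048/2501 H=1024/655] → run C
t=7: vr[A=1024/335 B=1024/423 C=3072/2501 D=2048/2501 H=1024/655] → run D
t=8: vr[A=1024/335 B=1024/423 C=3072/2501 D=3072/2501 H=1024/655] → run C
t=9: vr[A=1024/335 B=1024/423 D=3072/2501 H=1024/655] → run D
t=10: vr[A=1024/335 B=1024/423 D=4096/2501 H=1024/655] → run H
t=11: vr[A=1024/335 B=1024/423 D=4096/2501 H=2048/655] → run D
t=12: vr[A=1024/335 B=1024/423 H=2048/655] → run B
t=13: vr[A=1024/335 B=2048/423 H=2048/655] → run A
t=14: vr[A=2048/335 B=2048/423 H=2048/655] → run H
t=15: vr[A=2048/335 B=2048/423 H=3072/655] → run H
t=16: vr[A=2048/335 B=2048/423 H=4096/655] → run B
t=17: vr[A=2048/335 B=1024/141 H=4096/655] → run A
t=18: vr[A=3072/335 B=1024/141 H=4096/655] → run H
t=19: vr[A=3072/335 B=1024/141 H=1024/131] → run B
t=20: vr[A=3072/335 H=1024/131] → run H
t=21: vr[A=3072/335 H=6144/655] → run A
t=22: vr[A=4096/335 H=6144/655] → run H
t=23: vr[A=4096/335 H=7168/655] → run H
t=24: vr[A=4096/335] → run A
t=25: vr[A=1024/67] → run A
t=26: vr[A=6144/335] → run A
t=27: (idle)
t=28: (idle)
t=29: (idle)
t=30: (idle)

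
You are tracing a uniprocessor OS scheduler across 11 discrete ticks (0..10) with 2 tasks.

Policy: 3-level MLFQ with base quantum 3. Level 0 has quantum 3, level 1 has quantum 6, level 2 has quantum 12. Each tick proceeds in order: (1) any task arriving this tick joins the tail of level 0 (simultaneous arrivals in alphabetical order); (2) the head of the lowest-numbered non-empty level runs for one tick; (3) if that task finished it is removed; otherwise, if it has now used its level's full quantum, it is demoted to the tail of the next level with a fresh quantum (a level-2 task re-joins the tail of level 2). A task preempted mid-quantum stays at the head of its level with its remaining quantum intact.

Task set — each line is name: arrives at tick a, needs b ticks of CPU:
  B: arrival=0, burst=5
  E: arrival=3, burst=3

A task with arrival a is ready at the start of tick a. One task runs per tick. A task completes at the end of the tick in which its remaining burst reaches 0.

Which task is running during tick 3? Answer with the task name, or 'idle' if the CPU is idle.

t=0: L0/L1/L2 = B/-/- → run B
t=1: L0/L1/L2 = B/-/- → run B
t=2: L0/L1/L2 = B/-/- → run B
t=3: L0/L1/L2 = E/B/- → run E
t=4: L0/L1/L2 = E/B/- → run E
t=5: L0/L1/L2 = E/B/- → run E
t=6: L0/L1/L2 = -/B/- → run B
t=7: L0/L1/L2 = -/B/- → run B
t=8: (idle)
t=9: (idle)
t=10: (idle)

running at tick 3 = E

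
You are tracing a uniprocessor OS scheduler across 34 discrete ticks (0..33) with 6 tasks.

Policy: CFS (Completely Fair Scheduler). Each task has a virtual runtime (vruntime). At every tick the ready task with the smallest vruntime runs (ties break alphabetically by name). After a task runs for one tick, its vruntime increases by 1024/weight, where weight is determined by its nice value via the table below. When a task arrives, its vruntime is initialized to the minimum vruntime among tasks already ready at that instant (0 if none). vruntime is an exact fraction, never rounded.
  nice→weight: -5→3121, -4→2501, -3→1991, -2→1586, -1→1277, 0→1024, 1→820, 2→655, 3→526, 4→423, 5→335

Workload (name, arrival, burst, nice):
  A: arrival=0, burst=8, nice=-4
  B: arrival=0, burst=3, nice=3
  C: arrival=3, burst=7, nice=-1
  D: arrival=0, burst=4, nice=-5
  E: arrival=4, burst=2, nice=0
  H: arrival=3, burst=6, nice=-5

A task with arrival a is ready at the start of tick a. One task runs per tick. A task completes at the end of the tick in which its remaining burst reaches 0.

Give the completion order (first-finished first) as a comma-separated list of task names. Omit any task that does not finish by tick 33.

completion order = D, E, H, A, B, C

t=0: vr[A=0 B=0 D=0] → run A
t=1: vr[A=1024/2501 B=0 D=0] → run B
t=2: vr[A=1024/2501 B=512/263 D=0] → run D
t=3: vr[A=1024/2501 B=512/263 C=1024/3121 D=1024/3121 H=1024/3121] → run C
t=4: vr[A=1024/2501 B=512/263 C=4503552/3985517 D=1024/3121 E=1024/3121 H=1024/3121] → run D
t=5: vr[A=1024/2501 B=512/263 C=4503552/3985517 D=2048/3121 E=1024/3121 H=1024/3121] → run E
t=6: vr[A=1024/2501 B=512/263 C=4503552/3985517 D=2048/3121 E=4145/3121 H=1024/3121] → run H
t=7: vr[A=1024/2501 B=512/263 C=4503552/3985517 D=2048/3121 E=4145/3121 H=2048/3121] → run A
t=8: vr[A=2048/2501 B=512/263 C=4503552/3985517 D=2048/3121 E=4145/3121 H=2048/3121] → run D
t=9: vr[A=2048/2501 B=512/263 C=4503552/3985517 D=3072/3121 E=4145/3121 H=2048/3121] → run H
t=10: vr[A=2048/2501 B=512/263 C=4503552/3985517 D=3072/3121 E=4145/3121 H=3072/3121] → run A
t=11: vr[A=3072/2501 B=512/263 C=4503552/3985517 D=3072/3121 E=4145/3121 H=3072/3121] → run D
t=12: vr[A=3072/2501 B=512/263 C=4503552/3985517 E=4145/3121 H=3072/3121] → run H
t=13: vr[A=3072/2501 B=512/263 C=4503552/3985517 E=4145/3121 H=4096/3121] → run C
t=14: vr[A=3072/2501 B=512/263 C=7699456/3985517 E=4145/3121 H=4096/3121] → run A
t=15: vr[A=4096/2501 B=512/263 C=7699456/3985517 E=4145/3121 H=4096/3121] → run H
t=16: vr[A=4096/2501 B=512/263 C=7699456/3985517 E=4145/3121 H=5120/3121] → run E
t=17: vr[A=4096/2501 B=512/263 C=7699456/3985517 H=5120/3121] → run A
t=18: vr[A=5120/2501 B=512/263 C=7699456/3985517 H=5120/3121] → run H
t=19: vr[A=5120/2501 B=512/263 C=7699456/3985517 H=6144/3121] → run C
t=20: vr[A=5120/2501 B=512/263 C=10895360/3985517 H=6144/3121] → run B
t=21: vr[A=5120/2501 B=1024/263 C=10895360/3985517 H=6144/3121] → run H
t=22: vr[A=5120/2501 B=1024/263 C=10895360/3985517] → run A
t=23: vr[A=6144/2501 B=1024/263 C=10895360/3985517] → run A
t=24: vr[A=7168/2501 B=1024/263 C=10895360/3985517] → run C
t=25: vr[A=7168/2501 B=1024/263 C=14091264/3985517] → run A
t=26: vr[B=1024/263 C=14091264/3985517] → run C
t=27: vr[B=1024/263 C=17287168/3985517] → run B
t=28: vr[C=17287168/3985517] → run C
t=29: vr[C=20483072/3985517] → run C
t=30: (idle)
t=31: (idle)
t=32: (idle)
t=33: (idle)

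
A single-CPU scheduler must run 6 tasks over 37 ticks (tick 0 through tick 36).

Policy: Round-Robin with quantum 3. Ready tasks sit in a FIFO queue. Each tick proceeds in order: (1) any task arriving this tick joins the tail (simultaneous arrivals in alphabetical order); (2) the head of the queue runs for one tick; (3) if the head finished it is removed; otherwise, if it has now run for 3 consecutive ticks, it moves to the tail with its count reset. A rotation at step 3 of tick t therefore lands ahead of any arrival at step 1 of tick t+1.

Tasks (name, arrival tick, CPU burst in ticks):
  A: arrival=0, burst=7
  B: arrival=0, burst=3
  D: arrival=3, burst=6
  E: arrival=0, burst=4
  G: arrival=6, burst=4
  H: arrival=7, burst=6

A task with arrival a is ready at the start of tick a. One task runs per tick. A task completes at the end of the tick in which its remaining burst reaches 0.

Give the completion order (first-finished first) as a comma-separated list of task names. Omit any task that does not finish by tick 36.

t=0: queue=[A,B,E] q_used=0 → run A
t=1: queue=[A,B,E] q_used=1 → run A
t=2: queue=[A,B,E] q_used=2 → run A
t=3: queue=[B,E,A,D] q_used=0 → run B
t=4: queue=[B,E,A,D] q_used=1 → run B
t=5: queue=[B,E,A,D] q_used=2 → run B
t=6: queue=[E,A,D,G] q_used=0 → run E
t=7: queue=[E,A,D,G,H] q_used=1 → run E
t=8: queue=[E,A,D,G,H] q_used=2 → run E
t=9: queue=[A,D,G,H,E] q_used=0 → run A
t=10: queue=[A,D,G,H,E] q_used=1 → run A
t=11: queue=[A,D,G,H,E] q_used=2 → run A
t=12: queue=[D,G,H,E,A] q_used=0 → run D
t=13: queue=[D,G,H,E,A] q_used=1 → run D
t=14: queue=[D,G,H,E,A] q_used=2 → run D
t=15: queue=[G,H,E,A,D] q_used=0 → run G
t=16: queue=[G,H,E,A,D] q_used=1 → run G
t=17: queue=[G,H,E,A,D] q_used=2 → run G
t=18: queue=[H,E,A,D,G] q_used=0 → run H
t=19: queue=[H,E,A,D,G] q_used=1 → run H
t=20: queue=[H,E,A,D,G] q_used=2 → run H
t=21: queue=[E,A,D,G,H] q_used=0 → run E
t=22: queue=[A,D,G,H] q_used=0 → run A
t=23: queue=[D,G,H] q_used=0 → run D
t=24: queue=[D,G,H] q_used=1 → run D
t=25: queue=[D,G,H] q_used=2 → run D
t=26: queue=[G,H] q_used=0 → run G
t=27: queue=[H] q_used=0 → run H
t=28: queue=[H] q_used=1 → run H
t=29: queue=[H] q_used=2 → run H
t=30: (idle)
t=31: (idle)
t=32: (idle)
t=33: (idle)
t=34: (idle)
t=35: (idle)
t=36: (idle)

completion order = B, E, A, D, G, H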